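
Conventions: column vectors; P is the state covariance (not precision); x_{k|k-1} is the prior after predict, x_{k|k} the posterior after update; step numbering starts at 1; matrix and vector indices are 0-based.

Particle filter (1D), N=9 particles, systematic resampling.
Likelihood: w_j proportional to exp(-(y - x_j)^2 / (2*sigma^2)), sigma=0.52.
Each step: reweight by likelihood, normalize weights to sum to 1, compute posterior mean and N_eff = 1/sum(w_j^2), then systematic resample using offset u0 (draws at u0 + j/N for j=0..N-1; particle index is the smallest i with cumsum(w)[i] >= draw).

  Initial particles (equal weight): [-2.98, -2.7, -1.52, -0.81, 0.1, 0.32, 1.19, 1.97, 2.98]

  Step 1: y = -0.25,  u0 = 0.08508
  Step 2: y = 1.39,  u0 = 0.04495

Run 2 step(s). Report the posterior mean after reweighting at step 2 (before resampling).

post_mean = 0.2583

step 1: w=[0.0000, 0.0000, 0.0256, 0.2831, 0.4031, 0.2772, 0.0109, 0.0001, 0.0000]  mean=-0.1261  Neff=3.1227  idx=[3, 3, 3, 4, 4, 4, 5, 5, 5]
step 2: w=[0.0003, 0.0003, 0.0003, 0.0922, 0.0922, 0.0922, 0.2409, 0.2409, 0.2409]  mean=0.2583  Neff=5.0113  idx=[3, 4, 5, 6, 6, 7, 7, 8, 8]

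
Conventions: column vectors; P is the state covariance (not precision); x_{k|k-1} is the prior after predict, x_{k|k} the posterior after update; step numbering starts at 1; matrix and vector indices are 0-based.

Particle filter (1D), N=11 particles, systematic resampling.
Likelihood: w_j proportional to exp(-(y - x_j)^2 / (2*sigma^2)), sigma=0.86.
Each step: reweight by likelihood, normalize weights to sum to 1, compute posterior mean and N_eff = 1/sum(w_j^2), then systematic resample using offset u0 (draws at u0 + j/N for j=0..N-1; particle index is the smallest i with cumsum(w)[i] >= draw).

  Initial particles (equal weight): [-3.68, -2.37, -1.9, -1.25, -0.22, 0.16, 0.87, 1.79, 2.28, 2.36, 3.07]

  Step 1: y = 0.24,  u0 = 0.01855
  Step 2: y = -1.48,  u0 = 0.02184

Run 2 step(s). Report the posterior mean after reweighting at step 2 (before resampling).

post_mean = -0.4780

step 1: w=[0.0000, 0.0031, 0.0141, 0.0693, 0.2696, 0.3097, 0.2379, 0.0613, 0.0187, 0.0149, 0.0014]  mean=0.2681  Neff=4.2635  idx=[3, 4, 4, 4, 5, 5, 5, 5, 6, 6, 7]
step 2: w=[0.3589, 0.1272, 0.1272, 0.1272, 0.0604, 0.0604, 0.0604, 0.0604, 0.0089, 0.0089, 0.0003]  mean=-0.4780  Neff=5.2062  idx=[0, 0, 0, 0, 1, 1, 2, 3, 4, 5, 7]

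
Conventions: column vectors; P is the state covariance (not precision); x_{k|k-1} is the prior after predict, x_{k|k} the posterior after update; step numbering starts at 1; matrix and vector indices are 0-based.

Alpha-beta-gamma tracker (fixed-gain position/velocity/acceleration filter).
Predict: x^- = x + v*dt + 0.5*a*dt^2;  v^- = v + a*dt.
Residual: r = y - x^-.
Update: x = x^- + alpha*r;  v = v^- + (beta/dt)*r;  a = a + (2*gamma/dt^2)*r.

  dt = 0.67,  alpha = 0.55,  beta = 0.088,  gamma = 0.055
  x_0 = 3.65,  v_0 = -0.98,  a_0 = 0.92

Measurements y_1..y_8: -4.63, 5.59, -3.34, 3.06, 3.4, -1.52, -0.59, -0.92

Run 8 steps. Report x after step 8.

step 1: x_pred=3.1999  r=-7.8299  x^+=-1.1065  v^+=-1.3920  a^+=-0.9987
step 2: x_pred=-2.2633  r=7.8533  x^+=2.0560  v^+=-1.0296  a^+=0.9257
step 3: x_pred=1.5739  r=-4.9139  x^+=-1.1287  v^+=-1.0548  a^+=-0.2784
step 4: x_pred=-1.8979  r=4.9579  x^+=0.8289  v^+=-0.5901  a^+=0.9365
step 5: x_pred=0.6438  r=2.7562  x^+=2.1597  v^+=0.3994  a^+=1.6119
step 6: x_pred=2.7891  r=-4.3091  x^+=0.4191  v^+=0.9134  a^+=0.5560
step 7: x_pred=1.1559  r=-1.7459  x^+=0.1956  v^+=1.0566  a^+=0.1282
step 8: x_pred=0.9323  r=-1.8523  x^+=-0.0864  v^+=0.8992  a^+=-0.3257

x_post = -0.0864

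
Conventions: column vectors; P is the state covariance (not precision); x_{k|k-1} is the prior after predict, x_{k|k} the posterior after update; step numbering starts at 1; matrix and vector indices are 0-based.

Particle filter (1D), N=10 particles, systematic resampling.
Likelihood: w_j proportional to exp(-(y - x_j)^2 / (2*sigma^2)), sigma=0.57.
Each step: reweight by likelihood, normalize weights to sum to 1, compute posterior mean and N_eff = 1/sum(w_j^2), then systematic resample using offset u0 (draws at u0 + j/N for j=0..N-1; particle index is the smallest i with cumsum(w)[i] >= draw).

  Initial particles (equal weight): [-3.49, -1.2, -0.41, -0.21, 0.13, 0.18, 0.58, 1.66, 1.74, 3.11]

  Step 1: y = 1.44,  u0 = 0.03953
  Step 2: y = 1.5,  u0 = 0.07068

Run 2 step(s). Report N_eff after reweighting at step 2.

step 1: w=[0.0000, 0.0000, 0.0022, 0.0066, 0.0308, 0.0376, 0.1386, 0.4016, 0.3767, 0.0059]  mean=1.4293  Neff=3.0788  idx=[4, 6, 7, 7, 7, 7, 8, 8, 8, 8]
step 2: w=[0.0071, 0.0347, 0.1227, 0.1227, 0.1227, 0.1227, 0.1168, 0.1168, 0.1168, 0.1168]  mean=1.6490  Neff=8.6139  idx=[2, 3, 3, 4, 5, 6, 7, 8, 8, 9]

N_eff = 8.6139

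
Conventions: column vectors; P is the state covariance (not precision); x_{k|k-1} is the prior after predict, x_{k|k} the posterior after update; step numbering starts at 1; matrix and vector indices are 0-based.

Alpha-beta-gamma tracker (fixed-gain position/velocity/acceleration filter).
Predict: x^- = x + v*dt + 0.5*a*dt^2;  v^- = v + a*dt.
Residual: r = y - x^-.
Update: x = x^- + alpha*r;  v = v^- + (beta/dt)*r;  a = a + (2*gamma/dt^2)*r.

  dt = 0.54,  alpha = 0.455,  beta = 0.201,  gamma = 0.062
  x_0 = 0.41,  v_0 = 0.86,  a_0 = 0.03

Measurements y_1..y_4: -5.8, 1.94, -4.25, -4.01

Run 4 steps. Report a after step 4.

a_post = -1.4687

step 1: x_pred=0.8788  r=-6.6788  x^+=-2.1601  v^+=-1.6098  a^+=-2.8101
step 2: x_pred=-3.4391  r=5.3791  x^+=-0.9916  v^+=-1.1250  a^+=-0.5227
step 3: x_pred=-1.6753  r=-2.5747  x^+=-2.8468  v^+=-2.3656  a^+=-1.6175
step 4: x_pred=-4.3601  r=0.3501  x^+=-4.2008  v^+=-3.1088  a^+=-1.4687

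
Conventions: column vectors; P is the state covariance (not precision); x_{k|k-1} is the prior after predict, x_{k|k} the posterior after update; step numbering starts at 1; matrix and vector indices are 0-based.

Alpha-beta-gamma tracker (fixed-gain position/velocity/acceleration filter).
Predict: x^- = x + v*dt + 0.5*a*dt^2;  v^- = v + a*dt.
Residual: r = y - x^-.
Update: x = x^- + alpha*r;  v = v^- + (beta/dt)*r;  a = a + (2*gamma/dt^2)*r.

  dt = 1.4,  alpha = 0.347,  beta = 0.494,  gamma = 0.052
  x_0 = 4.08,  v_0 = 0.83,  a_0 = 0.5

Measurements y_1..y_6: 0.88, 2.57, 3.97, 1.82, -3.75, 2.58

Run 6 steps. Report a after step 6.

step 1: x_pred=5.7320  r=-4.8520  x^+=4.0484  v^+=-0.1821  a^+=0.2425
step 2: x_pred=4.0312  r=-1.4612  x^+=3.5241  v^+=-0.3581  a^+=0.1650
step 3: x_pred=3.1845  r=0.7855  x^+=3.4571  v^+=0.1501  a^+=0.2067
step 4: x_pred=3.8698  r=-2.0498  x^+=3.1585  v^+=-0.2838  a^+=0.0979
step 5: x_pred=2.8571  r=-6.6071  x^+=0.5645  v^+=-2.4781  a^+=-0.2527
step 6: x_pred=-3.1525  r=5.7325  x^+=-1.1633  v^+=-0.8091  a^+=0.0515

a_post = 0.0515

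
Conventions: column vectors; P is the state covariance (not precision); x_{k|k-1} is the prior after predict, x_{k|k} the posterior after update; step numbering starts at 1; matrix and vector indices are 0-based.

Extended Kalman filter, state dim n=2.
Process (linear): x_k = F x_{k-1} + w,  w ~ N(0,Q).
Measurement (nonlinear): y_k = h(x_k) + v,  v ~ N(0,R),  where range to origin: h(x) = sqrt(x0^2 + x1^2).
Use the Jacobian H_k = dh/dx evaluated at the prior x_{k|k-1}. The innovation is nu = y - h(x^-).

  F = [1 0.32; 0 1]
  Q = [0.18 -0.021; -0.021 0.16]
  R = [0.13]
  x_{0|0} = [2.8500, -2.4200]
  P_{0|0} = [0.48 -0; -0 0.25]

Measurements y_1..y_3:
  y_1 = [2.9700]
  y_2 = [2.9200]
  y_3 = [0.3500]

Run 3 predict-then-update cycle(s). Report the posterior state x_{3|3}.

x_post = [1.5174, -0.7439]

step 1: x^-=[2.0756, -2.4200]  P^-=[0.6856 0.0590; 0.0590 0.4100]  H_jac=[0.6510 -0.7591]  S=[0.5985]  K=[0.6709; -0.4558]  nu=[-0.2182]  x^+=[1.9292, -2.3205]  P^+=[0.4162 0.2420; 0.2420 0.2857]
step 2: x^-=[1.1866, -2.3205]  P^-=[0.7803 0.3124; 0.3124 0.4457]  H_jac=[0.4553 -0.8903]  S=[0.3917]  K=[0.1968; -0.6498]  nu=[0.3137]  x^+=[1.2484, -2.5244]  P^+=[0.7652 0.3625; 0.3625 0.2803]
step 3: x^-=[0.4406, -2.5244]  P^-=[1.2059 0.4312; 0.4312 0.4403]  H_jac=[0.1719 -0.9851]  S=[0.4468]  K=[-0.4867; -0.8047]  nu=[-2.2125]  x^+=[1.5174, -0.7439]  P^+=[1.1000 0.2562; 0.2562 0.1509]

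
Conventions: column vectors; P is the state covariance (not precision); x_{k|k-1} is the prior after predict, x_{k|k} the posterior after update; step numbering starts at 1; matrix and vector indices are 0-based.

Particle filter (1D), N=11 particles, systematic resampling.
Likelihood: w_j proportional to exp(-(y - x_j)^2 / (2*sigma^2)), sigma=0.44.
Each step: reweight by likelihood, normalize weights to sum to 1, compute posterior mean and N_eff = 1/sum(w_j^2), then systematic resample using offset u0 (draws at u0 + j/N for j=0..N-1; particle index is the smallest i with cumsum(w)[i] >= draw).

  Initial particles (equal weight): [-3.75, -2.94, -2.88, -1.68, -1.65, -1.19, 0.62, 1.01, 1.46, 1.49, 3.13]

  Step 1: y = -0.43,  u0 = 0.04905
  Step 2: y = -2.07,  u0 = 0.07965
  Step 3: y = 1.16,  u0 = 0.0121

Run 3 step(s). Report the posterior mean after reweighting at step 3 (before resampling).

post_mean = -1.1904

step 1: w=[0.0000, 0.0000, 0.0000, 0.0541, 0.0655, 0.6881, 0.1774, 0.0144, 0.0003, 0.0002, 0.0000]  mean=-0.8924  Neff=1.9517  idx=[3, 5, 5, 5, 5, 5, 5, 5, 5, 6, 6]
step 2: w=[0.3841, 0.0770, 0.0770, 0.0770, 0.0770, 0.0770, 0.0770, 0.0770, 0.0770, 0.0000, 0.0000]  mean=-1.3782  Neff=5.1298  idx=[0, 0, 0, 0, 1, 2, 4, 5, 6, 7, 8]
step 3: w=[0.0002, 0.0002, 0.0002, 0.0002, 0.1427, 0.1427, 0.1427, 0.1427, 0.1427, 0.1427, 0.1427]  mean=-1.1904  Neff=7.0112  idx=[4, 4, 5, 5, 6, 7, 7, 8, 9, 9, 10]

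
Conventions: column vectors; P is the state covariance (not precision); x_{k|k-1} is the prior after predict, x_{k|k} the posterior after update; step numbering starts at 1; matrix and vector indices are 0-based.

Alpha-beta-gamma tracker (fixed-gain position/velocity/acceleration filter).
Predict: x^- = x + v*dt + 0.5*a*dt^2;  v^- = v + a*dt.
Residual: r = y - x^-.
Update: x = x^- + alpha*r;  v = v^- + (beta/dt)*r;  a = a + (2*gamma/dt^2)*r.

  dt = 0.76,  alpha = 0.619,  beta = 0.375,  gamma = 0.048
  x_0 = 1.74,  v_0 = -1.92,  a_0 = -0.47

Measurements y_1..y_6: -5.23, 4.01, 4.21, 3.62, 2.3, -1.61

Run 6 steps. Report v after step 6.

step 1: x_pred=0.1451  r=-5.3751  x^+=-3.1821  v^+=-4.9294  a^+=-1.3634
step 2: x_pred=-7.3222  r=11.3322  x^+=-0.3076  v^+=-0.3740  a^+=0.5201
step 3: x_pred=-0.4416  r=4.6516  x^+=2.4377  v^+=2.3165  a^+=1.2932
step 4: x_pred=4.5717  r=-0.9517  x^+=3.9826  v^+=2.8297  a^+=1.1350
step 5: x_pred=6.4610  r=-4.1610  x^+=3.8853  v^+=1.6392  a^+=0.4435
step 6: x_pred=5.2592  r=-6.8692  x^+=1.0072  v^+=-1.4132  a^+=-0.6982

v_post = -1.4132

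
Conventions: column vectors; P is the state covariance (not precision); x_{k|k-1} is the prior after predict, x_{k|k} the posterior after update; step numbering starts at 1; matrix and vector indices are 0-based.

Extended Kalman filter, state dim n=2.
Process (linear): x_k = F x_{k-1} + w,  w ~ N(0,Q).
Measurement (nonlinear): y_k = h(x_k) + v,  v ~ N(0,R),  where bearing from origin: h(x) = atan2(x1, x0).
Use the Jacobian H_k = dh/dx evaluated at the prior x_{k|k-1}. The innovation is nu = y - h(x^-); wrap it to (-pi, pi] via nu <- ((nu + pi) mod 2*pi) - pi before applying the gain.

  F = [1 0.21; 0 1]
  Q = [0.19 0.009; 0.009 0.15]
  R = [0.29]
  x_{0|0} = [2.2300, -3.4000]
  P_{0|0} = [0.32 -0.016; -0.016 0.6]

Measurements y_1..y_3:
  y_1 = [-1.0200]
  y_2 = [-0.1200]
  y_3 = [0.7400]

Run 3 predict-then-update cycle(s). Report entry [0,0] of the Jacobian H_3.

H_jac[0,0] = 0.3068

step 1: x^-=[1.5160, -3.4000]  P^-=[0.5297 0.1190; 0.1190 0.7500]  H_jac=[0.2453 0.1094]  S=[0.3372]  K=[0.4240; 0.3298]  nu=[0.1314]  x^+=[1.5717, -3.3567]  P^+=[0.4691 0.0718; 0.0718 0.7133]
step 2: x^-=[0.8668, -3.3567]  P^-=[0.7207 0.2306; 0.2306 0.8633]  H_jac=[0.2793 0.0721]  S=[0.3600]  K=[0.6054; 0.3519]  nu=[1.1981]  x^+=[1.5921, -2.9351]  P^+=[0.5888 0.1539; 0.1539 0.8187]
step 3: x^-=[0.9757, -2.9351]  P^-=[0.8796 0.3349; 0.3349 0.9687]  H_jac=[0.3068 0.1020]  S=[0.4038]  K=[0.7528; 0.4991]  nu=[1.9899]  x^+=[2.4737, -1.9420]  P^+=[0.6507 0.1832; 0.1832 0.8681]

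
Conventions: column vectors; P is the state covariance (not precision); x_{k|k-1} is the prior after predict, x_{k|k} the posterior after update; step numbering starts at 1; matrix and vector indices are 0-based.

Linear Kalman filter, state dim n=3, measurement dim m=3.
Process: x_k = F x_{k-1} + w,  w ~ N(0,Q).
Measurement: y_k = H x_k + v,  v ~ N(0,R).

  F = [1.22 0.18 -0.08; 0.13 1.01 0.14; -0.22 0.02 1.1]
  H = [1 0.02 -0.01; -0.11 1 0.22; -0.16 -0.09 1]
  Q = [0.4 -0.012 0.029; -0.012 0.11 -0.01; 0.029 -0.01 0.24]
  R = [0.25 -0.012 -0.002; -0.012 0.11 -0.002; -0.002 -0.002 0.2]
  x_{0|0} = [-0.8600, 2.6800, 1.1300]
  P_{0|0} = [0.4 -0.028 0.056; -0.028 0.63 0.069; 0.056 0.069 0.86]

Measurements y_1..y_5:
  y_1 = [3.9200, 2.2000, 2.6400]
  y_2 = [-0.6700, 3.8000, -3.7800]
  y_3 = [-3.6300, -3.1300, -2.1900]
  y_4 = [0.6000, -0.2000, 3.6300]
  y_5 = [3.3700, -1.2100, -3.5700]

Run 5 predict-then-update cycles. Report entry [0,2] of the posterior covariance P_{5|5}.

step 1: x^-=[-0.6572, 2.7532, 1.4858]  P^-=[0.9961 0.1263 -0.0617; 0.1263 0.7905 0.2130; -0.0617 0.2130 1.2764]  S=[1.2527 0.0027 -0.2446; 0.0027 1.0432 0.4240; -0.2446 0.4240 1.4933]  K=[0.7918 0.0131 -0.0296; 0.0814 0.8485 -0.1461; 0.1047 0.1444 0.8246]  nu=[4.5370, -0.9524, 1.2968]  x^+=[2.8844, 2.1251, 2.8928]  P^+=[0.1979 0.0083 0.0249; 0.0083 0.0982 -0.0209; 0.0249 -0.0209 0.1665]
step 2: x^-=[3.6701, 2.9263, 2.5900]  P^-=[0.6983 0.0509 -0.0088; 0.0509 0.2139 -0.0104; -0.0088 -0.0104 0.4381]  S=[0.9506 -0.0366 -0.1323; -0.0366 0.3382 0.0709; -0.1323 0.0709 0.6639]  K=[0.7298 0.0058 -0.0437; 0.0672 0.6399 -0.1118; 0.0835 0.1265 0.6666]  nu=[-4.3727, 0.7076, -5.5194]  x^+=[0.7239, 3.7022, -1.3648]  P^+=[0.1825 0.0077 0.0197; 0.0077 0.0741 -0.0159; 0.0197 -0.0159 0.1346]
step 3: x^-=[1.6587, 3.6423, -1.5865]  P^-=[0.6749 0.0426 -0.0080; 0.0426 0.1896 -0.0102; -0.0080 -0.0102 0.4015]  S=[0.9269 -0.0425 -0.1266; -0.0425 0.3137 0.0659; -0.1266 0.0659 0.6259]  K=[0.7230 0.0011 -0.0454; 0.0638 0.6132 -0.1061; 0.0811 0.1267 0.6480]  nu=[-5.3774, -6.2408, -0.0103]  x^+=[-2.2359, -0.5269, -2.8202]  P^+=[0.1809 0.0072 0.0191; 0.0072 0.0710 -0.0150; 0.0191 -0.0150 0.1309]
step 4: x^-=[-2.5970, -1.2176, -2.6208]  P^-=[0.6722 0.0411 -0.0080; 0.0411 0.1864 -0.0098; -0.0080 -0.0098 0.3972]  S=[0.9242 -0.0438 -0.1259; -0.0438 0.3108 0.0658; -0.1259 0.0658 0.6214]  K=[0.7222 0.0001 -0.0456; 0.0632 0.6094 -0.1051; 0.0808 0.1272 0.6456]  nu=[3.1951, 1.3085, 5.7257]  x^+=[-0.5503, -0.8200, 1.5001]  P^+=[0.1807 0.0071 0.0190; 0.0071 0.0705 -0.0149; 0.0190 -0.0149 0.1304]
step 5: x^-=[-0.9390, -0.6897, 1.7548]  P^-=[0.6719 0.0409 -0.0079; 0.0409 0.1859 -0.0097; -0.0079 -0.0097 0.3966]  S=[0.9238 -0.0440 -0.1258; -0.0440 0.3104 0.0659; -0.1258 0.0659 0.6208]  K=[0.7221 -0.0001 -0.0456; 0.0631 0.6089 -0.1049; 0.0808 0.1273 0.6452]  nu=[4.3404, -1.0096, -5.5371]  x^+=[2.4475, -0.4498, -1.5956]  P^+=[0.1807 0.0071 0.0190; 0.0071 0.0705 -0.0148; 0.0190 -0.0148 0.1303]

P_post[0,2] = 0.0190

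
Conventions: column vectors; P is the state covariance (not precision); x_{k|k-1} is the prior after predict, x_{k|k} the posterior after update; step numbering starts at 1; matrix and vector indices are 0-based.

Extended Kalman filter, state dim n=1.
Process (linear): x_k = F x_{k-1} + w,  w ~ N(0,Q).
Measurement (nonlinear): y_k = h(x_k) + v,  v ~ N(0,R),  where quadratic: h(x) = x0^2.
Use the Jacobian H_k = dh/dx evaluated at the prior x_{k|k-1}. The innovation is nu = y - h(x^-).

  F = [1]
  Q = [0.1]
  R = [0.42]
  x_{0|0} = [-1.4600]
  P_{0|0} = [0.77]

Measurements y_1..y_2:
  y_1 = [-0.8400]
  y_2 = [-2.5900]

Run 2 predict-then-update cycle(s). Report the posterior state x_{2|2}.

step 1: x^-=[-1.4600]  P^-=[0.8700]  H_jac=[-2.9200]  S=[7.8380]  K=[-0.3241]  nu=[-2.9716]  x^+=[-0.4969]  P^+=[0.0466]
step 2: x^-=[-0.4969]  P^-=[0.1466]  H_jac=[-0.9937]  S=[0.5648]  K=[-0.2580]  nu=[-2.8369]  x^+=[0.2350]  P^+=[0.1090]

x_post = [0.2350]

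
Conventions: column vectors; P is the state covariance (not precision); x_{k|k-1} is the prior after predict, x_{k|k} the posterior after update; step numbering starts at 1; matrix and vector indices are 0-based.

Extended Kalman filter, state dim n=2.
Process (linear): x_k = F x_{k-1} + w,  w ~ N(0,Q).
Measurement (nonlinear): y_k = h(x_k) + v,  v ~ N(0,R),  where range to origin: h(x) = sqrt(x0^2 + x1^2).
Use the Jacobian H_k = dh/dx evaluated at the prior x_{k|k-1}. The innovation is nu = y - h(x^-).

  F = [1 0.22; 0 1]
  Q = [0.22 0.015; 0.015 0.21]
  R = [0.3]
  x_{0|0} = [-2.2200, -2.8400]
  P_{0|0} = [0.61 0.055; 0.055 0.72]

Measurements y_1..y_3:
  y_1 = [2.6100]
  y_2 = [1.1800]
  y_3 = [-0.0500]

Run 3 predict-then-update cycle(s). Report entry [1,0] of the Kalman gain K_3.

step 1: x^-=[-2.8448, -2.8400]  P^-=[0.8890 0.2284; 0.2284 0.9300]  H_jac=[-0.7077 -0.7065]  S=[1.4379]  K=[-0.5498; -0.5694]  nu=[-1.4098]  x^+=[-2.0697, -2.0373]  P^+=[0.4544 -0.2217; -0.2217 0.4639]
step 2: x^-=[-2.5179, -2.0373]  P^-=[0.5993 -0.1047; -0.1047 0.6739]  H_jac=[-0.7774 -0.6290]  S=[0.8264]  K=[-0.4841; -0.4144]  nu=[-2.0589]  x^+=[-1.5213, -1.1840]  P^+=[0.4056 -0.2705; -0.2705 0.5319]
step 3: x^-=[-1.7817, -1.1840]  P^-=[0.5324 -0.1384; -0.1384 0.7419]  H_jac=[-0.8329 -0.5535]  S=[0.7689]  K=[-0.4770; -0.3841]  nu=[-2.1893]  x^+=[-0.7375, -0.3432]  P^+=[0.3574 -0.2793; -0.2793 0.6285]

K[1,0] = -0.3841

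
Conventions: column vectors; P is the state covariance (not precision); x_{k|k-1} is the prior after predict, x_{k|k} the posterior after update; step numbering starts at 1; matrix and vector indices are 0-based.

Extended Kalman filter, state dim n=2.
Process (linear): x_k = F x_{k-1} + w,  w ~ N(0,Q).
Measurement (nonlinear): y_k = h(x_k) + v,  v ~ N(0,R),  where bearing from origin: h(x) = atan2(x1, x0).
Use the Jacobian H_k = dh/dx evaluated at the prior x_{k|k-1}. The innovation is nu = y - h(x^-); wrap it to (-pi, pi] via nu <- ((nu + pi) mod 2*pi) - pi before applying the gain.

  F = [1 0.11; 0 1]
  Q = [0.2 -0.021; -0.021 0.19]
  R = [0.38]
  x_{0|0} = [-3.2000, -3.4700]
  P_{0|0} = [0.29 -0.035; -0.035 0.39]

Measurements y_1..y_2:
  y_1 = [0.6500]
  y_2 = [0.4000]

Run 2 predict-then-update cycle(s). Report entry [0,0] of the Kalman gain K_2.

K[0,0] = 0.2255

step 1: x^-=[-3.5817, -3.4700]  P^-=[0.4870 -0.0131; -0.0131 0.5800]  H_jac=[0.1395 -0.1440]  S=[0.4020]  K=[0.1737; -0.2123]  nu=[3.0220]  x^+=[-3.0567, -4.1116]  P^+=[0.4749 0.0017; 0.0017 0.5619]
step 2: x^-=[-3.5090, -4.1116]  P^-=[0.6821 0.0425; 0.0425 0.7519]  H_jac=[0.1407 -0.1201]  S=[0.4029]  K=[0.2255; -0.2093]  nu=[2.6773]  x^+=[-2.9052, -4.6719]  P^+=[0.6616 0.0615; 0.0615 0.7342]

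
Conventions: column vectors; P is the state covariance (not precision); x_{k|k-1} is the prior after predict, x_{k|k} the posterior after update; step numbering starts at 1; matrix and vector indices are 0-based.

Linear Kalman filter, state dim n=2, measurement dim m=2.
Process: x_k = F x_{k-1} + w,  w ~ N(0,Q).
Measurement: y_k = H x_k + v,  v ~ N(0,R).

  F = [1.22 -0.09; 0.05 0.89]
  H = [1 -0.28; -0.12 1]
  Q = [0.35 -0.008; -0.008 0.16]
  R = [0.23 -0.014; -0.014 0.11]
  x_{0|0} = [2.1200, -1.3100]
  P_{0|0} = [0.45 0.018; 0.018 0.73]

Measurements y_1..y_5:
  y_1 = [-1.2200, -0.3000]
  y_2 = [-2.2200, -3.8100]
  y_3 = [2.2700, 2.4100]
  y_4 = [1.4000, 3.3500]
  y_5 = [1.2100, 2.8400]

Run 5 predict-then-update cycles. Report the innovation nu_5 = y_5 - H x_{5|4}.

innov = [-0.1087, 0.6576]

step 1: x^-=[2.7043, -1.0599]  P^-=[1.0217 -0.0196; -0.0196 0.7410]  S=[1.3208 -0.3643; -0.3643 0.8704]  K=[0.8283 0.1833; 0.0720 0.8841]  nu=[-4.2211, 1.0844]  x^+=[-0.5932, -0.4049]  P^+=[0.1970 0.0322; 0.0322 0.1001]
step 2: x^-=[-0.6873, -0.3900]  P^-=[0.6369 0.0308; 0.0308 0.2427]  S=[0.8687 -0.1265; -0.1265 0.3544]  K=[0.7432 0.1366; 0.0585 0.6951]  nu=[-1.6420, -3.5024]  x^+=[-2.3859, -2.9206]  P^+=[0.1762 0.0258; 0.0258 0.0787]
step 3: x^-=[-2.6479, -2.7186]  P^-=[0.6073 0.0243; 0.0243 0.2251]  S=[0.8413 -0.1248; -0.1248 0.3380]  K=[0.7325 0.1267; 0.0544 0.6774]  nu=[4.1567, 4.8109]  x^+=[1.0067, 0.7667]  P^+=[0.1736 0.0245; 0.0245 0.0767]
step 4: x^-=[1.1591, 0.7327]  P^-=[0.6036 0.0230; 0.0230 0.2234]  S=[0.8382 -0.1253; -0.1253 0.3365]  K=[0.7311 0.1251; 0.0537 0.6755]  nu=[0.4460, 2.7564]  x^+=[1.8299, 2.6186]  P^+=[0.1732 0.0243; 0.0243 0.0765]
step 5: x^-=[1.9968, 2.4220]  P^-=[0.6031 0.0227; 0.0227 0.2232]  S=[0.8378 -0.1254; -0.1254 0.3364]  K=[0.7309 0.1248; 0.0536 0.6753]  nu=[-0.1087, 0.6576]  x^+=[1.9995, 2.8603]  P^+=[0.1732 0.0243; 0.0243 0.0764]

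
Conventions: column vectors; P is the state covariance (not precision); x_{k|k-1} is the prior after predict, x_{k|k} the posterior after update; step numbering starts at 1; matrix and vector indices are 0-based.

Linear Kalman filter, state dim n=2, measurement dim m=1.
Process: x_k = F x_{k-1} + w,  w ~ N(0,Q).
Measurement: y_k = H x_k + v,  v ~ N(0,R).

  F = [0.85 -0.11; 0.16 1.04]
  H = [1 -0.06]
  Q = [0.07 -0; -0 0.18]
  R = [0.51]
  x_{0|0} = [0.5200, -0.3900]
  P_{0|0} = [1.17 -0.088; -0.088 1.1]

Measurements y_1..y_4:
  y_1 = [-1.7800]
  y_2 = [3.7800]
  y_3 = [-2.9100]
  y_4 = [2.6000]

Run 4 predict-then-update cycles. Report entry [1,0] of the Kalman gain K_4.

K[1,0] = -0.5035

step 1: x^-=[0.4849, -0.3224]  P^-=[0.9451 -0.0430; -0.0430 1.3704]  S=[1.4652]  K=[0.6468; -0.0854]  nu=[-2.2842]  x^+=[-0.9925, -0.1272]  P^+=[0.3321 0.0380; 0.0380 1.3597]
step 2: x^-=[-0.8297, -0.2911]  P^-=[0.3193 -0.0775; -0.0775 1.6718]  S=[0.8446]  K=[0.3836; -0.2105]  nu=[4.5922]  x^+=[0.9317, -1.2576]  P^+=[0.1951 -0.0093; -0.0093 1.6344]
step 3: x^-=[0.9303, -1.1588]  P^-=[0.2324 -0.1685; -0.1685 1.9497]  S=[0.7697]  K=[0.3151; -0.3709]  nu=[-3.9098]  x^+=[-0.3018, 0.2913]  P^+=[0.1560 -0.0785; -0.0785 1.8438]
step 4: x^-=[-0.2886, 0.2546]  P^-=[0.2197 -0.2577; -0.2577 2.1521]  S=[0.7684]  K=[0.3061; -0.5035]  nu=[2.9039]  x^+=[0.6002, -1.2074]  P^+=[0.1477 -0.1393; -0.1393 1.9574]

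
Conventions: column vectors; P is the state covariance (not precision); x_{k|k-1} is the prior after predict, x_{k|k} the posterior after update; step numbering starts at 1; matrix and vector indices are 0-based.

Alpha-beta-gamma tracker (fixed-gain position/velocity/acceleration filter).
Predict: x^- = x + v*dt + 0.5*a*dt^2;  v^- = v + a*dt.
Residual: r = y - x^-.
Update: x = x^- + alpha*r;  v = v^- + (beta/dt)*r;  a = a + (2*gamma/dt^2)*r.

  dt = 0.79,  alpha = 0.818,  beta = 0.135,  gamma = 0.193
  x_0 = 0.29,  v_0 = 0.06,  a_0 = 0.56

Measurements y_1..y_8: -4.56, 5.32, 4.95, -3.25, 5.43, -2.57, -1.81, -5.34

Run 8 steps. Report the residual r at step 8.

step 1: x_pred=0.5121  r=-5.0721  x^+=-3.6369  v^+=-0.3644  a^+=-2.5771
step 2: x_pred=-4.7289  r=10.0489  x^+=3.4911  v^+=-0.6830  a^+=3.6381
step 3: x_pred=4.0868  r=0.8632  x^+=4.7929  v^+=2.3386  a^+=4.1720
step 4: x_pred=7.9422  r=-11.1922  x^+=-1.2130  v^+=3.7218  a^+=-2.7503
step 5: x_pred=0.8690  r=4.5610  x^+=4.5999  v^+=2.3285  a^+=0.0706
step 6: x_pred=6.4614  r=-9.0314  x^+=-0.9263  v^+=0.8409  a^+=-5.5152
step 7: x_pred=-1.9830  r=0.1730  x^+=-1.8415  v^+=-3.4865  a^+=-5.4083
step 8: x_pred=-6.2835  r=0.9435  x^+=-5.5117  v^+=-7.5978  a^+=-4.8247

resid = 0.9435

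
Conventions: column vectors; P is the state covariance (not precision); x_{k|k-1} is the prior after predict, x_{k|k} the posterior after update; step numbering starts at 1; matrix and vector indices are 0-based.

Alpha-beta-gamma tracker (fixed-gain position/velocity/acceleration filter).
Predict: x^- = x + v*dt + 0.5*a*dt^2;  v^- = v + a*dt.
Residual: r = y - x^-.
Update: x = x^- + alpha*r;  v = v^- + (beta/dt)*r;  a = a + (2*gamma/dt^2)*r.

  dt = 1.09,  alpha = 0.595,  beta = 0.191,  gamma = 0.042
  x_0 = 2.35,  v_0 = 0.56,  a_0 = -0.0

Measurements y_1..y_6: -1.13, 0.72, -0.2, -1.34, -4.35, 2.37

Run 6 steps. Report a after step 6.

step 1: x_pred=2.9604  r=-4.0904  x^+=0.5266  v^+=-0.1568  a^+=-0.2892
step 2: x_pred=0.1839  r=0.5361  x^+=0.5029  v^+=-0.3780  a^+=-0.2513
step 3: x_pred=-0.0585  r=-0.1415  x^+=-0.1427  v^+=-0.6768  a^+=-0.2613
step 4: x_pred=-1.0356  r=-0.3044  x^+=-1.2167  v^+=-1.0149  a^+=-0.2828
step 5: x_pred=-2.4910  r=-1.8590  x^+=-3.5971  v^+=-1.6490  a^+=-0.4143
step 6: x_pred=-5.6406  r=8.0106  x^+=-0.8743  v^+=-0.6968  a^+=0.1521

a_post = 0.1521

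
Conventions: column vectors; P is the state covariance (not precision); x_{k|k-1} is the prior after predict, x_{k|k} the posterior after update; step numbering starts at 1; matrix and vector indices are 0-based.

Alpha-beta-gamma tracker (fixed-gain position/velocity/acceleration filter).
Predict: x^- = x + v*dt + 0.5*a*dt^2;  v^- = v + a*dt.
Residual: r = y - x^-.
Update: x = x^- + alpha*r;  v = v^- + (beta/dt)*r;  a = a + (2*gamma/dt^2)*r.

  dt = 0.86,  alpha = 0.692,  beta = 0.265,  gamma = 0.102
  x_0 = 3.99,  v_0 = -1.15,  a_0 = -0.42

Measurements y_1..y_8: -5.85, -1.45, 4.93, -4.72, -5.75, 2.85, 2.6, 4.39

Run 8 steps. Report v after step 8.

step 1: x_pred=2.8457  r=-8.6957  x^+=-3.1717  v^+=-4.1907  a^+=-2.8185
step 2: x_pred=-7.8180  r=6.3680  x^+=-3.4113  v^+=-4.6524  a^+=-1.0620
step 3: x_pred=-7.8051  r=12.7351  x^+=1.0076  v^+=-1.6415  a^+=2.4506
step 4: x_pred=0.5021  r=-5.2221  x^+=-3.1116  v^+=-1.1431  a^+=1.0102
step 5: x_pred=-3.7211  r=-2.0289  x^+=-5.1251  v^+=-0.8995  a^+=0.4506
step 6: x_pred=-5.7320  r=8.5820  x^+=0.2067  v^+=2.1325  a^+=2.8177
step 7: x_pred=3.0827  r=-0.4827  x^+=2.7487  v^+=4.4070  a^+=2.6846
step 8: x_pred=7.5315  r=-3.1415  x^+=5.3576  v^+=5.7478  a^+=1.8181

v_post = 5.7478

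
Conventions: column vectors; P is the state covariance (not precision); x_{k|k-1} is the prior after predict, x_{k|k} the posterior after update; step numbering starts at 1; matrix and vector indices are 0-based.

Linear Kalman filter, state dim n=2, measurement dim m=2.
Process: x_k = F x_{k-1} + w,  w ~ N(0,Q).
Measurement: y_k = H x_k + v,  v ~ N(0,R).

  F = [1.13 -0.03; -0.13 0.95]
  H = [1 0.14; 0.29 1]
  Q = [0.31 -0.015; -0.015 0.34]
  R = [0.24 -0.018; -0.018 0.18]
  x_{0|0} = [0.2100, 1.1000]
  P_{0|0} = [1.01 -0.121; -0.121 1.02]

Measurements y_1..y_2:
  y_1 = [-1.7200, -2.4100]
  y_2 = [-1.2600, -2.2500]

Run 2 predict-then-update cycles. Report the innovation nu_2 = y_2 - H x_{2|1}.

step 1: x^-=[0.2043, 1.0177]  P^-=[1.6088 -0.3228; -0.3228 1.3075]  S=[1.7840 0.2957; 0.2957 1.4356]  K=[0.8902 -0.0832; -0.2262 0.8922]  nu=[-2.0668, -3.4869]  x^+=[-1.3454, -1.6257]  P^+=[0.2288 -0.0974; -0.0974 0.1929]
step 2: x^-=[-1.4715, -1.3695]  P^-=[0.6089 -0.1590; -0.1590 0.5420]  S=[0.8150 0.0690; 0.0690 0.6810]  K=[0.7238 -0.0475; -0.1651 0.7449]  nu=[0.4033, -0.4537]  x^+=[-1.1581, -1.7741]  P^+=[0.1851 -0.0753; -0.0753 0.1589]

innov = [0.4033, -0.4537]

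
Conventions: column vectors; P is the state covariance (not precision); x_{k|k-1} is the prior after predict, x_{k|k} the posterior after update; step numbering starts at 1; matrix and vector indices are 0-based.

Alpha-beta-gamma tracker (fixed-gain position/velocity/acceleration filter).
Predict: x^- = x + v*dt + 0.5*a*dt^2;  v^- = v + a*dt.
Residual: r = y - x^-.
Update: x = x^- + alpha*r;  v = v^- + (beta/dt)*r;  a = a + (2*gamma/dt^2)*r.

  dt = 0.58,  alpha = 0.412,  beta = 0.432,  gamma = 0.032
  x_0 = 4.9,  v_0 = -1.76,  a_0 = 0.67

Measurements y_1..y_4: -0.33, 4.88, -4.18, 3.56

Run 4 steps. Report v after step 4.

step 1: x_pred=3.9919  r=-4.3219  x^+=2.2113  v^+=-4.5905  a^+=-0.1522
step 2: x_pred=-0.4768  r=5.3568  x^+=1.7302  v^+=-0.6889  a^+=0.8669
step 3: x_pred=1.4765  r=-5.6565  x^+=-0.8540  v^+=-4.3992  a^+=-0.2092
step 4: x_pred=-3.4407  r=7.0007  x^+=-0.5564  v^+=0.6938  a^+=1.1226

v_post = 0.6938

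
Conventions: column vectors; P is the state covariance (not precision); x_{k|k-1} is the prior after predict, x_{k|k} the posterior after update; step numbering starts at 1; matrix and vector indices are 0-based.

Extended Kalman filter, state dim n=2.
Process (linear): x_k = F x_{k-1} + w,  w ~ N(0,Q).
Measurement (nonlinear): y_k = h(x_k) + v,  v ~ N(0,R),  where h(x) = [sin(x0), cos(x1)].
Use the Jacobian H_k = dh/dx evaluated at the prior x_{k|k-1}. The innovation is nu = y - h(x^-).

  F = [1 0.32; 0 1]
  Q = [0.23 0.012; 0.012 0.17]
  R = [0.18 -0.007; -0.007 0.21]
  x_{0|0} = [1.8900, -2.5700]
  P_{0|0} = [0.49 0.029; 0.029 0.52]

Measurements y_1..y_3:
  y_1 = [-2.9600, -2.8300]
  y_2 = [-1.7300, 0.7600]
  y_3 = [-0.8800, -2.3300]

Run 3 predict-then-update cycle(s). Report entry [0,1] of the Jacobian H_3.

H_jac[0,1] = 0.0000

step 1: x^-=[1.0676, -2.5700]  P^-=[0.7918 0.2074; 0.2074 0.6900]  H_jac=[0.4822 0.0000; 0.0000 0.5410]  S=[0.3641 0.0471; 0.0471 0.4119]  K=[1.0286 0.1547; 0.1598 0.8879]  nu=[-3.8360, -1.9890]  x^+=[-3.1859, -4.9490]  P^+=[0.3817 0.0468; 0.0468 0.3426]
step 2: x^-=[-4.7696, -4.9490]  P^-=[0.6767 0.1684; 0.1684 0.5126]  H_jac=[0.0572 0.0000; 0.0000 -0.9721]  S=[0.1822 -0.0164; -0.0164 0.6944]  K=[0.1916 -0.2312; -0.0116 -0.7179]  nu=[-2.7284, 0.5256]  x^+=[-5.4139, -5.2946]  P^+=[0.6314 0.0513; 0.0513 0.1550]
step 3: x^-=[-7.1082, -5.2946]  P^-=[0.9102 0.1129; 0.1129 0.3250]  H_jac=[0.6786 0.0000; 0.0000 -0.8352]  S=[0.5991 -0.0710; -0.0710 0.4367]  K=[1.0251 -0.0493; 0.0553 -0.6126]  nu=[-0.1454, -2.8799]  x^+=[-7.1153, -3.5386]  P^+=[0.2724 0.0210; 0.0210 0.1545]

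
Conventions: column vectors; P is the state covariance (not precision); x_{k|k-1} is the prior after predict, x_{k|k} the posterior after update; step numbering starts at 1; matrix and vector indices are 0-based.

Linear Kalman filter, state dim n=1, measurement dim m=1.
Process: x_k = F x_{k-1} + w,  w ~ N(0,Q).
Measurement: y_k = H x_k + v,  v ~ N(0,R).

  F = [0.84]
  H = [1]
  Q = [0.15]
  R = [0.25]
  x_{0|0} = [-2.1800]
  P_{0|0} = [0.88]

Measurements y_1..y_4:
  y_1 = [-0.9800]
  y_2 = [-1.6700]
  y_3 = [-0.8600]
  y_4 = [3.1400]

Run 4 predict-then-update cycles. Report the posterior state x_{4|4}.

x_post = [1.0968]

step 1: x^-=[-1.8312]  P^-=[0.7709]  S=[1.0209]  K=[0.7551]  nu=[0.8512]  x^+=[-1.1884]  P^+=[0.1888]
step 2: x^-=[-0.9983]  P^-=[0.2832]  S=[0.5332]  K=[0.5311]  nu=[-0.6717]  x^+=[-1.3551]  P^+=[0.1328]
step 3: x^-=[-1.1382]  P^-=[0.2437]  S=[0.4937]  K=[0.4936]  nu=[0.2782]  x^+=[-1.0009]  P^+=[0.1234]
step 4: x^-=[-0.8408]  P^-=[0.2371]  S=[0.4871]  K=[0.4867]  nu=[3.9808]  x^+=[1.0968]  P^+=[0.1217]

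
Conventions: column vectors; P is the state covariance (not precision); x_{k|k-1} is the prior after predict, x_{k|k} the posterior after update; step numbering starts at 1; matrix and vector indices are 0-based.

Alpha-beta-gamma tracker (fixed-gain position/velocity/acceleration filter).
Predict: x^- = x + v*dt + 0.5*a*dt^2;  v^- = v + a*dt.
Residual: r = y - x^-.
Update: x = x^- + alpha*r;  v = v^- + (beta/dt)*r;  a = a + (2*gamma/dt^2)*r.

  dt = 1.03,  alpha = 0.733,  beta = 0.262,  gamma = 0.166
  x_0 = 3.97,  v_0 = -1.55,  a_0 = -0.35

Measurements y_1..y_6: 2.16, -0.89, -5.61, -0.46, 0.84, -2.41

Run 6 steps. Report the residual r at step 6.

resid = -3.8883

step 1: x_pred=2.1878  r=-0.0278  x^+=2.1674  v^+=-1.9176  a^+=-0.3587
step 2: x_pred=0.0020  r=-0.8920  x^+=-0.6518  v^+=-2.5140  a^+=-0.6379
step 3: x_pred=-3.5796  r=-2.0304  x^+=-5.0679  v^+=-3.6875  a^+=-1.2733
step 4: x_pred=-9.5414  r=9.0814  x^+=-2.8847  v^+=-2.6889  a^+=1.5687
step 5: x_pred=-4.8222  r=5.6622  x^+=-0.6718  v^+=0.3671  a^+=3.3406
step 6: x_pred=1.4783  r=-3.8883  x^+=-1.3718  v^+=2.8188  a^+=2.1238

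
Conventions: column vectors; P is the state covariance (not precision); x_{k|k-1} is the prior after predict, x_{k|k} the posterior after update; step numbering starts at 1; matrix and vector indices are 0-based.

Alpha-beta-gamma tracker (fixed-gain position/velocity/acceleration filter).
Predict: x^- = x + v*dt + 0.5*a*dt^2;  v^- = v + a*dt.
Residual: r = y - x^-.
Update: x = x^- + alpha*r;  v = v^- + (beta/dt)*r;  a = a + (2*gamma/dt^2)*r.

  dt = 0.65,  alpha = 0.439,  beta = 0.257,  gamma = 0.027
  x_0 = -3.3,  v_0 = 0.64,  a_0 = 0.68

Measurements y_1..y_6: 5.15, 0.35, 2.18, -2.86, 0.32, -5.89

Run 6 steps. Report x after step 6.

x_post = -1.9779

step 1: x_pred=-2.7403  r=7.8903  x^+=0.7235  v^+=4.2017  a^+=1.6885
step 2: x_pred=3.8113  r=-3.4613  x^+=2.2918  v^+=3.9307  a^+=1.2461
step 3: x_pred=5.1100  r=-2.9300  x^+=3.8237  v^+=3.5822  a^+=0.8716
step 4: x_pred=6.3362  r=-9.1962  x^+=2.2991  v^+=0.5126  a^+=-0.3038
step 5: x_pred=2.5681  r=-2.2481  x^+=1.5812  v^+=-0.5737  a^+=-0.5911
step 6: x_pred=1.0834  r=-6.9734  x^+=-1.9779  v^+=-3.7151  a^+=-1.4824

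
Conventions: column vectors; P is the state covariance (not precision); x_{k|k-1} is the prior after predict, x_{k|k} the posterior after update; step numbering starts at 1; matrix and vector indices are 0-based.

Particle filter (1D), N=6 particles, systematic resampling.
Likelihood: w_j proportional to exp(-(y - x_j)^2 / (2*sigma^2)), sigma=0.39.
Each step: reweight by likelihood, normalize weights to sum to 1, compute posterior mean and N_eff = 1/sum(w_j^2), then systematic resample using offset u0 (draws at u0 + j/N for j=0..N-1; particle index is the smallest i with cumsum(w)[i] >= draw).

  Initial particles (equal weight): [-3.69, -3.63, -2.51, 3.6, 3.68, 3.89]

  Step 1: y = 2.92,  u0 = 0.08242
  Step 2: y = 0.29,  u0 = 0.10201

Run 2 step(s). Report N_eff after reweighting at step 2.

N_eff = 3.6573

step 1: w=[0.0000, 0.0000, 0.0000, 0.5285, 0.3619, 0.1096]  mean=3.6607  Neff=2.3681  idx=[3, 3, 3, 4, 4, 5]
step 2: w=[0.2990, 0.2990, 0.2990, 0.0513, 0.0513, 0.0004]  mean=3.6083  Neff=3.6573  idx=[0, 0, 1, 2, 2, 3]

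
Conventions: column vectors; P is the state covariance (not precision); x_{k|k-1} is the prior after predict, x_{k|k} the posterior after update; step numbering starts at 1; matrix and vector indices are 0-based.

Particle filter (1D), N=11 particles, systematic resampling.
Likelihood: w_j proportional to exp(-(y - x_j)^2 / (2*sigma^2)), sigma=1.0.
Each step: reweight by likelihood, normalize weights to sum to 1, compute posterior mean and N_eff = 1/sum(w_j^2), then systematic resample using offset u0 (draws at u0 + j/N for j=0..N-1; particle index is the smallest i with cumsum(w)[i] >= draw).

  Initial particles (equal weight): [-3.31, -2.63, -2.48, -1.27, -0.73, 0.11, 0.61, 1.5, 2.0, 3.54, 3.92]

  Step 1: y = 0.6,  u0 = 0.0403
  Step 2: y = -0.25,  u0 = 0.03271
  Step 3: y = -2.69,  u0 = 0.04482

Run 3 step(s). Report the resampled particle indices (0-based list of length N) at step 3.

resampled_idx = [0, 0, 0, 0, 0, 1, 1, 1, 2, 2, 5]

step 1: w=[0.0001, 0.0015, 0.0025, 0.0491, 0.1164, 0.2500, 0.2818, 0.1880, 0.1058, 0.0037, 0.0011]  mean=0.5528  Neff=4.8920  idx=[3, 4, 5, 5, 5, 6, 6, 6, 7, 7, 8]
step 2: w=[0.0864, 0.1295, 0.1362, 0.1362, 0.1362, 0.1004, 0.1004, 0.1004, 0.0314, 0.0314, 0.0116]  mean=0.1418  Neff=8.9117  idx=[0, 1, 1, 2, 3, 3, 4, 5, 6, 7, 8]
step 3: w=[0.4863, 0.1952, 0.1952, 0.0264, 0.0264, 0.0264, 0.0264, 0.0058, 0.0058, 0.0058, 0.0002]  mean=-0.8802  Neff=3.1685  idx=[0, 0, 0, 0, 0, 1, 1, 1, 2, 2, 5]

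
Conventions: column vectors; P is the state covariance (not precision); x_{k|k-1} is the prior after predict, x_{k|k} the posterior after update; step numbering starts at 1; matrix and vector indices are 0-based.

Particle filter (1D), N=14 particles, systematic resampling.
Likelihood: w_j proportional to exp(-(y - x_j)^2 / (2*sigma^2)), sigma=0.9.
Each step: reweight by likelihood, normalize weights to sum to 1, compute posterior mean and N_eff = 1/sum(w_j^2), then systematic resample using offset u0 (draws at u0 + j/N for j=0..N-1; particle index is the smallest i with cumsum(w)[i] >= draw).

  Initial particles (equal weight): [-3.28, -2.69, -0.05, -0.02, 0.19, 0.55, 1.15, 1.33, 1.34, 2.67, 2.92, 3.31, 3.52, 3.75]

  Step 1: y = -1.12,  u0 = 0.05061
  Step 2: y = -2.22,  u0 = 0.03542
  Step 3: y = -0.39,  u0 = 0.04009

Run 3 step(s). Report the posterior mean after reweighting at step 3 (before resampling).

step 1: w=[0.0302, 0.1176, 0.2656, 0.2551, 0.1867, 0.0963, 0.0224, 0.0132, 0.0128, 0.0001, 0.0000, 0.0000, 0.0000, 0.0000]  mean=-0.2846  Neff=5.1201  idx=[1, 1, 2, 2, 2, 2, 3, 3, 3, 4, 4, 4, 5, 7]
step 2: w=[0.3953, 0.3953, 0.0248, 0.0248, 0.0248, 0.0248, 0.0228, 0.0228, 0.0228, 0.0126, 0.0126, 0.0126, 0.0040, 0.0002]  mean=-2.1234  Neff=3.1543  idx=[0, 0, 0, 0, 0, 0, 1, 1, 1, 1, 1, 3, 6, 9]
step 3: w=[0.0124, 0.0124, 0.0124, 0.0124, 0.0124, 0.0124, 0.0124, 0.0124, 0.0124, 0.0124, 0.0124, 0.3021, 0.2981, 0.2636]  mean=-0.3375  Neff=3.9797  idx=[3, 9, 11, 11, 11, 11, 12, 12, 12, 12, 13, 13, 13, 13]

post_mean = -0.3375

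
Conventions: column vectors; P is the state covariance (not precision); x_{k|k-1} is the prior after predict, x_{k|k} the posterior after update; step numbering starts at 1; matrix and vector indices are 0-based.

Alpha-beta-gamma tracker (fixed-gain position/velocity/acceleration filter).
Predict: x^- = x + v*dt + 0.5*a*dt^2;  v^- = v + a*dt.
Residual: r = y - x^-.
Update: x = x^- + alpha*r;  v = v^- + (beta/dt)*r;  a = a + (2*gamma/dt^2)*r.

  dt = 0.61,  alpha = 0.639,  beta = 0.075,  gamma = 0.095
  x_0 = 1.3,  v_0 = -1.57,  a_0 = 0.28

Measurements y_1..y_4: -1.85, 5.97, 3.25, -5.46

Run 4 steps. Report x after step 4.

x_post = -1.9348

step 1: x_pred=0.3944  r=-2.2444  x^+=-1.0398  v^+=-1.6752  a^+=-0.8660
step 2: x_pred=-2.2227  r=8.1927  x^+=3.0124  v^+=-1.1961  a^+=3.3173
step 3: x_pred=2.9000  r=0.3500  x^+=3.1236  v^+=0.8705  a^+=3.4960
step 4: x_pred=4.3051  r=-9.7651  x^+=-1.9348  v^+=1.8024  a^+=-1.4902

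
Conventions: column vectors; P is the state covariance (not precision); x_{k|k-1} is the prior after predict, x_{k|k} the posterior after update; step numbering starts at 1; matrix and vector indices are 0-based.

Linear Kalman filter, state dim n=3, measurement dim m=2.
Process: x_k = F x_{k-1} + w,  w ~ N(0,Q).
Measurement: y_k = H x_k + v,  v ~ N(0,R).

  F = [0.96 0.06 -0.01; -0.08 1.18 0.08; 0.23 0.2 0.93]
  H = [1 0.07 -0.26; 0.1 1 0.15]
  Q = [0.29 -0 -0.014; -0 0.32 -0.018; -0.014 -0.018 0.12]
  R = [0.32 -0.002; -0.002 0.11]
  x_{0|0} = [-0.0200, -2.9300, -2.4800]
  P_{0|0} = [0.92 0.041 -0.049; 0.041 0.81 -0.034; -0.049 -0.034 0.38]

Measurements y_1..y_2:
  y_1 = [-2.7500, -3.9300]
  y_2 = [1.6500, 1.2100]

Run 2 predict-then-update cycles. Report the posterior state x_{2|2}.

x_post = [-0.5172, 0.6975, -3.5013]

step 1: x^-=[-0.1702, -3.6542, -2.8970]  P^-=[1.1465 0.0291 0.1583; 0.0291 1.4426 0.1599; 0.1583 0.1599 0.4999]  S=[1.4233 0.2032; 0.2032 1.6339]  K=[0.7772 0.0059; -0.0674 0.9078; 0.0060 0.1527]  nu=[-3.0772, 0.1758]  x^+=[-2.5608, -3.2872, -2.8885]  P^+=[0.2849 -0.0483 0.1261; -0.0483 0.1146 -0.0650; 0.1261 -0.0650 0.4614]
step 2: x^-=[-2.6267, -3.9051, -3.9328]  P^-=[0.5451 -0.0584 0.1448; -0.0584 0.4795 -0.0537; 0.1448 -0.0537 0.5640]  S=[0.8240 0.0366; 0.0366 0.5842]  K=[0.6112 -0.0078; -0.0488 0.8001; -0.0102 0.0783]  nu=[3.5276, 5.9677]  x^+=[-0.5172, 0.6975, -3.5013]  P^+=[0.2376 -0.0481 0.1486; -0.0481 0.1065 -0.0903; 0.1486 -0.0903 0.5604]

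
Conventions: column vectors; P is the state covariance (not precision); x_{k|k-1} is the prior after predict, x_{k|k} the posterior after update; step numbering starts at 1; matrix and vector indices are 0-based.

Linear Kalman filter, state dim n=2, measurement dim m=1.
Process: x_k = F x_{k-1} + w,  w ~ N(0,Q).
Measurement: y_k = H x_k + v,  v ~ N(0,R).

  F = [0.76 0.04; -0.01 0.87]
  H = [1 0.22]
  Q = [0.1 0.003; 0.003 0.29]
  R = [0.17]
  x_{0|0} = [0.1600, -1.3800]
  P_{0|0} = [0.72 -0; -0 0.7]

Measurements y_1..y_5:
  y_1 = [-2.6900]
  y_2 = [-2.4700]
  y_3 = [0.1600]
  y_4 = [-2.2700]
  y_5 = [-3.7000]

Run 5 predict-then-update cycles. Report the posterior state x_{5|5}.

step 1: x^-=[0.0664, -1.2022]  P^-=[0.5170 0.0219; 0.0219 0.8199]  S=[0.7363]  K=[0.7087; 0.2747]  nu=[-2.4919]  x^+=[-1.6996, -1.8867]  P^+=[0.1472 -0.1215; -0.1215 0.7643]
step 2: x^-=[-1.3671, -1.6245]  P^-=[0.1789 -0.0518; -0.0518 0.8707]  S=[0.3682]  K=[0.4548; 0.3796]  nu=[-0.7455]  x^+=[-1.7062, -1.9074]  P^+=[0.1027 -0.1153; -0.1153 0.8176]
step 3: x^-=[-1.3730, -1.6424]  P^-=[0.1536 -0.0455; -0.0455 0.9109]  S=[0.3477]  K=[0.4130; 0.4454]  nu=[1.8943]  x^+=[-0.5906, -0.7987]  P^+=[0.0943 -0.1095; -0.1095 0.8419]
step 4: x^-=[-0.4808, -0.6890]  P^-=[0.1492 -0.0408; -0.0408 0.9291]  S=[0.3462]  K=[0.4049; 0.4727]  nu=[-1.6376]  x^+=[-1.1440, -1.4630]  P^+=[0.0924 -0.1070; -0.1070 0.8518]
step 5: x^-=[-0.9279, -1.2614]  P^-=[0.1482 -0.0388; -0.0388 0.9366]  S=[0.3465]  K=[0.4032; 0.4827]  nu=[-2.4946]  x^+=[-1.9336, -2.4656]  P^+=[0.0919 -0.1062; -0.1062 0.8559]

x_post = [-1.9336, -2.4656]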